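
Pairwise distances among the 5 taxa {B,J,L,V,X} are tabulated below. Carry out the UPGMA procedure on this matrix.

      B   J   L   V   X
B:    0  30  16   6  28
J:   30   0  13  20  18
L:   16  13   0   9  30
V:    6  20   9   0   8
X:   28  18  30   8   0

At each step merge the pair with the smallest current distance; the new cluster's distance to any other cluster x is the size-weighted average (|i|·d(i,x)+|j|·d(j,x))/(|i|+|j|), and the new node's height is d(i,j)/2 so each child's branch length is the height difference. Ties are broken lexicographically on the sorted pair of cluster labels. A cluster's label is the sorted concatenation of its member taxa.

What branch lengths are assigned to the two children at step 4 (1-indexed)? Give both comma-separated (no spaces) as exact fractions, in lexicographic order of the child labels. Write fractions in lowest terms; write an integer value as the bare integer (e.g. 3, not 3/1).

9/2,7/4

iteration 1: select B,V (d=6); attach at lengths (3, 3); label the merged cluster BV
  updated: d(BV,J)=25, d(BV,L)=25/2, d(BV,X)=18
iteration 2: select BV,L (d=25/2); attach at lengths (13/4, 25/4); label the merged cluster BLV
  updated: d(BLV,J)=21, d(BLV,X)=22
iteration 3: select J,X (d=18); attach at lengths (9, 9); label the merged cluster JX
  updated: d(BLV,JX)=43/2
iteration 4: select BLV,JX (d=43/2); attach at lengths (9/2, 7/4); label the merged cluster BJLVX
final tree: (((B:3,V:3):13/4,L:25/4):9/2,(J:9,X:9):7/4)
total length: 159/4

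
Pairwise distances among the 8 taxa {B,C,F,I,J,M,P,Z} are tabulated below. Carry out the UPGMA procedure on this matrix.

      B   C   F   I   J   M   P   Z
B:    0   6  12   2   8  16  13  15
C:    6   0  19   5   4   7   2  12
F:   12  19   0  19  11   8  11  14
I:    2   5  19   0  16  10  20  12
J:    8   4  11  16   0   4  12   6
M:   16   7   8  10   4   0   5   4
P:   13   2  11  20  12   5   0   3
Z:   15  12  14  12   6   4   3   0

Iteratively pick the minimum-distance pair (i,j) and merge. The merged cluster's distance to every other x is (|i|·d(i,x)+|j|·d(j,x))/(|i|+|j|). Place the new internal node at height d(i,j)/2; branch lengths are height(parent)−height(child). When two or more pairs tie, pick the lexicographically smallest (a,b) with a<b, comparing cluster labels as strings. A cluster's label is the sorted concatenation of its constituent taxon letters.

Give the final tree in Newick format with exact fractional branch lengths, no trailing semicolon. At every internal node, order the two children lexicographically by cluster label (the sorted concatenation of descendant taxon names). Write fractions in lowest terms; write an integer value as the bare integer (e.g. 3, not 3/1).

step 1: merge (B,I) at d=2; branch lengths B→1, I→1; new cluster BI
  updated: d(BI,C)=11/2, d(BI,F)=31/2, d(BI,J)=12, d(BI,M)=13, d(BI,P)=33/2, d(BI,Z)=27/2
step 2: merge (C,P) at d=2; branch lengths C→1, P→1; new cluster CP
  updated: d(BI,CP)=11, d(CP,F)=15, d(CP,J)=8, d(CP,M)=6, d(CP,Z)=15/2
step 3: merge (J,M) at d=4; branch lengths J→2, M→2; new cluster JM
  updated: d(BI,JM)=25/2, d(CP,JM)=7, d(F,JM)=19/2, d(JM,Z)=5
step 4: merge (JM,Z) at d=5; branch lengths JM→1/2, Z→5/2; new cluster JMZ
  updated: d(BI,JMZ)=77/6, d(CP,JMZ)=43/6, d(F,JMZ)=11
step 5: merge (CP,JMZ) at d=43/6; branch lengths CP→31/12, JMZ→13/12; new cluster CJMPZ
  updated: d(BI,CJMPZ)=121/10, d(CJMPZ,F)=63/5
step 6: merge (BI,CJMPZ) at d=121/10; branch lengths BI→101/20, CJMPZ→37/15; new cluster BCIJMPZ
  updated: d(BCIJMPZ,F)=94/7
step 7: merge (BCIJMPZ,F) at d=94/7; branch lengths BCIJMPZ→93/140, F→47/7; new cluster BCFIJMPZ
final tree: (((B:1,I:1):101/20,((C:1,P:1):31/12,((J:2,M:2):1/2,Z:5/2):13/12):37/15):93/140,F:47/7)
total length: 3104/105

(((B:1,I:1):101/20,((C:1,P:1):31/12,((J:2,M:2):1/2,Z:5/2):13/12):37/15):93/140,F:47/7)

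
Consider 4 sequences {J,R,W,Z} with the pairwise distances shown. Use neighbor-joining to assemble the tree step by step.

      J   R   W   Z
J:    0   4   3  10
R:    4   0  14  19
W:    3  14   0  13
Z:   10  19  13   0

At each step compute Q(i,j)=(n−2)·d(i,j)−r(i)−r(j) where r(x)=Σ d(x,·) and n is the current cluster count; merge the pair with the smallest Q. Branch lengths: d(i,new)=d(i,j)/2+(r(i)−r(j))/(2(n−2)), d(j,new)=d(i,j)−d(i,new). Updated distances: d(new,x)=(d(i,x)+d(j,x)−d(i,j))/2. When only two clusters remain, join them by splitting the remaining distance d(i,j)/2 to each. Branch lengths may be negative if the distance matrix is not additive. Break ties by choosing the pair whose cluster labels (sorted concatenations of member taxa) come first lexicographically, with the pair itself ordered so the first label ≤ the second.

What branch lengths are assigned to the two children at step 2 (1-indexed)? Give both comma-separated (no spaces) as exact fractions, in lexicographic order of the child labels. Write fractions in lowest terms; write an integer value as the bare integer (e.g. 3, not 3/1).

3,7/2

iteration 1: select J,R (d=4, Q=-46); attach at lengths (-3, 7); label the merged cluster JR
  updated: d(JR,W)=13/2, d(JR,Z)=25/2
iteration 2: select JR,W (d=13/2, Q=-32); attach at lengths (3, 7/2); label the merged cluster JRW
  updated: d(JRW,Z)=19/2
iteration 3: select JRW,Z (d=19/2); attach at lengths (19/4, 19/4); label the merged cluster JRWZ
final tree: (((J:-3,R:7):3,W:7/2):19/4,Z:19/4)
total length: 20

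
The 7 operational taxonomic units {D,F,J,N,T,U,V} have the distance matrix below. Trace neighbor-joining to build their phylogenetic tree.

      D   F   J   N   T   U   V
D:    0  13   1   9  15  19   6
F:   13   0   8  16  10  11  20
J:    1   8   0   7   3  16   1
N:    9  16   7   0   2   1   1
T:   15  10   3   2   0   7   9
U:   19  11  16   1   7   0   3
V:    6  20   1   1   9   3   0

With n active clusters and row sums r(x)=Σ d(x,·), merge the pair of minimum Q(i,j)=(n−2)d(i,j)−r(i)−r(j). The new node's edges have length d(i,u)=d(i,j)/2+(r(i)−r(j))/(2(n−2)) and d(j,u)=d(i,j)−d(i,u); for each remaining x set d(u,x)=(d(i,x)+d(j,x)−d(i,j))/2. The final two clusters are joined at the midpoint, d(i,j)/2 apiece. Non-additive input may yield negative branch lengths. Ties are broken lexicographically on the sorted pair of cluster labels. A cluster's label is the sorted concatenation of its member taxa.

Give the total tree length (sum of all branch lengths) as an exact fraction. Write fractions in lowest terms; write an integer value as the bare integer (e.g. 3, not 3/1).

85/4

step 1: merge (D,J) at d=1, Q=-94; branch lengths D→16/5, J→-11/5; new cluster DJ
  updated: d(DJ,F)=10, d(DJ,N)=15/2, d(DJ,T)=17/2, d(DJ,U)=17, d(DJ,V)=3
step 2: merge (DJ,F) at d=10, Q=-73; branch lengths DJ→19/8, F→61/8; new cluster DFJ
  updated: d(DFJ,N)=27/4, d(DFJ,T)=17/4, d(DFJ,U)=9, d(DFJ,V)=13/2
step 3: merge (DFJ,T) at d=17/4, Q=-36; branch lengths DFJ→17/6, T→17/12; new cluster DFJT
  updated: d(DFJT,N)=9/4, d(DFJT,U)=47/8, d(DFJT,V)=45/8
step 4: merge (DFJT,N) at d=9/4, Q=-27/2; branch lengths DFJT→7/2, N→-5/4; new cluster DFJNT
  updated: d(DFJNT,U)=37/16, d(DFJNT,V)=35/16
step 5: merge (DFJNT,U) at d=37/16, Q=-15/2; branch lengths DFJNT→3/4, U→25/16; new cluster DFJNTU
  updated: d(DFJNTU,V)=23/16
step 6: merge (DFJNTU,V) at d=23/16; branch lengths DFJNTU→23/32, V→23/32; new cluster DFJNTUV
final tree: ((((((D:16/5,J:-11/5):19/8,F:61/8):17/6,T:17/12):7/2,N:-5/4):3/4,U:25/16):23/32,V:23/32)
total length: 85/4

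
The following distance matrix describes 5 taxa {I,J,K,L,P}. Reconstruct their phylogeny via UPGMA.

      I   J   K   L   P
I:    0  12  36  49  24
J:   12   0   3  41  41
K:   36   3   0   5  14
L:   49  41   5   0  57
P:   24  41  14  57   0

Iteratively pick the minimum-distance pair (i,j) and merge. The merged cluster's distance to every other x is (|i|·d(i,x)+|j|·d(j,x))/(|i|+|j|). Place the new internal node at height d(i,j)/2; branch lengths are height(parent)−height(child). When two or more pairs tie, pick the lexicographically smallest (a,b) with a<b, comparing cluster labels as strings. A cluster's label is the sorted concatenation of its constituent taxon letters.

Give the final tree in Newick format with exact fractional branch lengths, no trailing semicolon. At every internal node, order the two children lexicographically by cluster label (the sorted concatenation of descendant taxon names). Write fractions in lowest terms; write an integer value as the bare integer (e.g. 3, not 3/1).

((I:12,P:12):65/12,((J:3/2,K:3/2):10,L:23/2):71/12)

1. join J+K (d=3) ⇒ JK; edges |J|=3/2, |K|=3/2
  updated: d(I,JK)=24, d(JK,L)=23, d(JK,P)=55/2
2. join JK+L (d=23) ⇒ JKL; edges |JK|=10, |L|=23/2
  updated: d(I,JKL)=97/3, d(JKL,P)=112/3
3. join I+P (d=24) ⇒ IP; edges |I|=12, |P|=12
  updated: d(IP,JKL)=209/6
4. join IP+JKL (d=209/6) ⇒ IJKLP; edges |IP|=65/12, |JKL|=71/12
final tree: ((I:12,P:12):65/12,((J:3/2,K:3/2):10,L:23/2):71/12)
total length: 359/6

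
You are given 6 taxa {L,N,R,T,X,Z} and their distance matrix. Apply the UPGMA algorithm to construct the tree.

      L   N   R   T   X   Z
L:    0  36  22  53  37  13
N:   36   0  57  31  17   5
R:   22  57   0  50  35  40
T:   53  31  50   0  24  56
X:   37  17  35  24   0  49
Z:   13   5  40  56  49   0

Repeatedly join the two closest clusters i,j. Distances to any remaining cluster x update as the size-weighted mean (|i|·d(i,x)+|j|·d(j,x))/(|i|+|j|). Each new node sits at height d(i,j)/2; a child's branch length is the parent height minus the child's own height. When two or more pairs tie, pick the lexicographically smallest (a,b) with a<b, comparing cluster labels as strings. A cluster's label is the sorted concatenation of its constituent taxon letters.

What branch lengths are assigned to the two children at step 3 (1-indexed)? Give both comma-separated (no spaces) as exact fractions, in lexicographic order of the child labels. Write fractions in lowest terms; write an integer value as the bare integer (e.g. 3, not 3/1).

1. join N+Z (d=5) ⇒ NZ; edges |N|=5/2, |Z|=5/2
  updated: d(L,NZ)=49/2, d(NZ,R)=97/2, d(NZ,T)=87/2, d(NZ,X)=33
2. join L+R (d=22) ⇒ LR; edges |L|=11, |R|=11
  updated: d(LR,NZ)=73/2, d(LR,T)=103/2, d(LR,X)=36
3. join T+X (d=24) ⇒ TX; edges |T|=12, |X|=12
  updated: d(LR,TX)=175/4, d(NZ,TX)=153/4
4. join LR+NZ (d=73/2) ⇒ LNRZ; edges |LR|=29/4, |NZ|=63/4
  updated: d(LNRZ,TX)=41
5. join LNRZ+TX (d=41) ⇒ LNRTXZ; edges |LNRZ|=9/4, |TX|=17/2
final tree: (((L:11,R:11):29/4,(N:5/2,Z:5/2):63/4):9/4,(T:12,X:12):17/2)
total length: 339/4

12,12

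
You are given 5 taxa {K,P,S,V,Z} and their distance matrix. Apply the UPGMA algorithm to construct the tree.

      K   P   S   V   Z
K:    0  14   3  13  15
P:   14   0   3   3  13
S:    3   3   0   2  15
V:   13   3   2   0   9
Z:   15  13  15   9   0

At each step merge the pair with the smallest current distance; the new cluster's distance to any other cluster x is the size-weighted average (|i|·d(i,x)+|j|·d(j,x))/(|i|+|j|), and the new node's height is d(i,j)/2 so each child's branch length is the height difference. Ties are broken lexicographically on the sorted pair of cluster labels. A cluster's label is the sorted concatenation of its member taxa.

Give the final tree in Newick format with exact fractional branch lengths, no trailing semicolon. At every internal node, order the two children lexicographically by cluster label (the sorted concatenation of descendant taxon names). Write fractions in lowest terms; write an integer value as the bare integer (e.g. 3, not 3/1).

1. join S+V (d=2) ⇒ SV; edges |S|=1, |V|=1
  updated: d(K,SV)=8, d(P,SV)=3, d(SV,Z)=12
2. join P+SV (d=3) ⇒ PSV; edges |P|=3/2, |SV|=1/2
  updated: d(K,PSV)=10, d(PSV,Z)=37/3
3. join K+PSV (d=10) ⇒ KPSV; edges |K|=5, |PSV|=7/2
  updated: d(KPSV,Z)=13
4. join KPSV+Z (d=13) ⇒ KPSVZ; edges |KPSV|=3/2, |Z|=13/2
final tree: ((K:5,(P:3/2,(S:1,V:1):1/2):7/2):3/2,Z:13/2)
total length: 41/2

((K:5,(P:3/2,(S:1,V:1):1/2):7/2):3/2,Z:13/2)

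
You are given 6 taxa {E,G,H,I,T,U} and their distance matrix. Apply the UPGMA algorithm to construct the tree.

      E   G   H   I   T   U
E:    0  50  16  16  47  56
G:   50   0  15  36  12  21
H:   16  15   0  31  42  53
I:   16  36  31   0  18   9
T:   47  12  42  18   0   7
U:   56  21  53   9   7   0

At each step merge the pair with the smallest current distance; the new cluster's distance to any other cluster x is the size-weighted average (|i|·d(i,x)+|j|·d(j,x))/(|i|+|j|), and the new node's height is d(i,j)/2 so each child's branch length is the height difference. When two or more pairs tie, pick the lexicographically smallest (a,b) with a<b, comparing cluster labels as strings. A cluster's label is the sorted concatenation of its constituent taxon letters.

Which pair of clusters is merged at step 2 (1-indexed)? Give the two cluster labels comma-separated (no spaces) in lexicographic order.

1. join T+U (d=7) ⇒ TU; edges |T|=7/2, |U|=7/2
  updated: d(E,TU)=103/2, d(G,TU)=33/2, d(H,TU)=95/2, d(I,TU)=27/2
2. join I+TU (d=27/2) ⇒ ITU; edges |I|=27/4, |TU|=13/4
  updated: d(E,ITU)=119/3, d(G,ITU)=23, d(H,ITU)=42
3. join G+H (d=15) ⇒ GH; edges |G|=15/2, |H|=15/2
  updated: d(E,GH)=33, d(GH,ITU)=65/2
4. join GH+ITU (d=65/2) ⇒ GHITU; edges |GH|=35/4, |ITU|=19/2
  updated: d(E,GHITU)=37
5. join E+GHITU (d=37) ⇒ EGHITU; edges |E|=37/2, |GHITU|=9/4
final tree: (E:37/2,((G:15/2,H:15/2):35/4,(I:27/4,(T:7/2,U:7/2):13/4):19/2):9/4)
total length: 71

I,TU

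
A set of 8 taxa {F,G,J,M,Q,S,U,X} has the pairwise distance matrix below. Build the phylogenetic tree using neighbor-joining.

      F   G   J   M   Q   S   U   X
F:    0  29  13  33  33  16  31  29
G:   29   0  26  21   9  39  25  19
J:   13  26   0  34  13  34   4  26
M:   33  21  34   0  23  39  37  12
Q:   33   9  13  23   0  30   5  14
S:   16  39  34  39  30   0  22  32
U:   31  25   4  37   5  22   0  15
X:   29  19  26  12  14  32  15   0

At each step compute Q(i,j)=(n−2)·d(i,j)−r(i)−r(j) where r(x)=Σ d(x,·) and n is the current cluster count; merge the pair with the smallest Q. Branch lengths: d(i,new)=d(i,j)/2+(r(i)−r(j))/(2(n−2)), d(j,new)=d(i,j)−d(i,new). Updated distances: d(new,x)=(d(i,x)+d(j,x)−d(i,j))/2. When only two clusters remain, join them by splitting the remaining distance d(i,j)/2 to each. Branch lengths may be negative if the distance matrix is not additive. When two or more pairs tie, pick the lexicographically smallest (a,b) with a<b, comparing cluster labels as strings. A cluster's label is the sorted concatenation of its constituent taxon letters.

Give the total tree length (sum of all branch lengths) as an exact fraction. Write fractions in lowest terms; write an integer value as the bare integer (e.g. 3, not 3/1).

1127/16

iteration 1: select F,S (d=16, Q=-300); attach at lengths (17/3, 31/3); label the merged cluster FS
  updated: d(FS,G)=26, d(FS,J)=31/2, d(FS,M)=28, d(FS,Q)=47/2, d(FS,U)=37/2, d(FS,X)=45/2
iteration 2: select M,X (d=12, Q=-407/2); attach at lengths (213/20, 27/20); label the merged cluster MX
  updated: d(FS,MX)=77/4, d(G,MX)=14, d(J,MX)=24, d(MX,Q)=25/2, d(MX,U)=20
iteration 3: select J,U (d=4, Q=-139); attach at lengths (13/4, 3/4); label the merged cluster JU
  updated: d(FS,JU)=15, d(G,JU)=47/2, d(JU,MX)=20, d(JU,Q)=7
iteration 4: select FS,JU (d=15, Q=-417/4); attach at lengths (253/24, 107/24); label the merged cluster FJSU
  updated: d(FJSU,G)=69/4, d(FJSU,MX)=97/8, d(FJSU,Q)=31/4
iteration 5: select FJSU,MX (d=97/8, Q=-103/2); attach at lengths (91/16, 103/16); label the merged cluster FJMSUX
  updated: d(FJMSUX,G)=153/16, d(FJMSUX,Q)=65/16
iteration 6: select FJMSUX,G (d=153/16, Q=-181/8); attach at lengths (37/16, 29/4); label the merged cluster FGJMSUX
  updated: d(FGJMSUX,Q)=7/4
iteration 7: select FGJMSUX,Q (d=7/4); attach at lengths (7/8, 7/8); label the merged cluster FGJMQSUX
final tree: (((((F:17/3,S:31/3):253/24,(J:13/4,U:3/4):107/24):91/16,(M:213/20,X:27/20):103/16):37/16,G:29/4):7/8,Q:7/8)
total length: 1127/16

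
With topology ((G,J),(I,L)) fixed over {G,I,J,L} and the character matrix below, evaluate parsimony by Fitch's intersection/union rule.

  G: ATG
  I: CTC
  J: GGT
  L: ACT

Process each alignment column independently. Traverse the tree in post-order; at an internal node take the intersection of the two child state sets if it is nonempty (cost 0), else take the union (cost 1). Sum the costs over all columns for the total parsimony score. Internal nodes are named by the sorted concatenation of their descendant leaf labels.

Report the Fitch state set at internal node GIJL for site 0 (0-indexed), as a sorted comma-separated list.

A

[col 0] GJ: children G:{A}, J:{G} ∪→ {A,G}; cost 1
[col 0] IL: children I:{C}, L:{A} ∪→ {A,C}; cost 1
[col 0] GIJL: children GJ:{A,G}, IL:{A,C} ∩→ {A}; cost 0
[col 1] GJ: children G:{T}, J:{G} ∪→ {G,T}; cost 1
[col 1] IL: children I:{T}, L:{C} ∪→ {C,T}; cost 1
[col 1] GIJL: children GJ:{G,T}, IL:{C,T} ∩→ {T}; cost 0
[col 2] GJ: children G:{G}, J:{T} ∪→ {G,T}; cost 1
[col 2] IL: children I:{C}, L:{T} ∪→ {C,T}; cost 1
[col 2] GIJL: children GJ:{G,T}, IL:{C,T} ∩→ {T}; cost 0
per-site changes: [2, 2, 2]; total = 6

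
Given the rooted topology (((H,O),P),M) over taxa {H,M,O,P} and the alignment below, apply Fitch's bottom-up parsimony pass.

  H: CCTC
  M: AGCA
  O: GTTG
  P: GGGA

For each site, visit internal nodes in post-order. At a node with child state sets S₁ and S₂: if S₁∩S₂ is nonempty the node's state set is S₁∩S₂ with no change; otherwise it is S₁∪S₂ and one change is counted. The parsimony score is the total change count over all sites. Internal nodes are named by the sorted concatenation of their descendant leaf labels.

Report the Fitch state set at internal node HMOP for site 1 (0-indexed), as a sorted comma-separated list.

HO@0: {C} ∪ {G} = {C,G} (union, +1)
HOP@0: {C,G} ∩ {G} = {G} (intersection, +0)
HMOP@0: {G} ∪ {A} = {A,G} (union, +1)
HO@1: {C} ∪ {T} = {C,T} (union, +1)
HOP@1: {C,T} ∪ {G} = {C,G,T} (union, +1)
HMOP@1: {C,G,T} ∩ {G} = {G} (intersection, +0)
HO@2: {T} ∩ {T} = {T} (intersection, +0)
HOP@2: {T} ∪ {G} = {G,T} (union, +1)
HMOP@2: {G,T} ∪ {C} = {C,G,T} (union, +1)
HO@3: {C} ∪ {G} = {C,G} (union, +1)
HOP@3: {C,G} ∪ {A} = {A,C,G} (union, +1)
HMOP@3: {A,C,G} ∩ {A} = {A} (intersection, +0)
per-site changes: [2, 2, 2, 2]; total = 8

G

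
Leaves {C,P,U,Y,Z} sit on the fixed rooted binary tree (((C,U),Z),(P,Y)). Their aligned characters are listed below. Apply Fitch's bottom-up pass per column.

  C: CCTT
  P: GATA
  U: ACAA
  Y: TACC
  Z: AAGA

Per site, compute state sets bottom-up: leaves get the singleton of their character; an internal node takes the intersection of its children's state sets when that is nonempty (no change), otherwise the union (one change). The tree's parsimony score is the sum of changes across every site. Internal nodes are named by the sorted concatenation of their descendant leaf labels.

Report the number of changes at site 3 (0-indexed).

CU@0: {C} ∪ {A} = {A,C} (union, +1)
CUZ@0: {A,C} ∩ {A} = {A} (intersection, +0)
PY@0: {G} ∪ {T} = {G,T} (union, +1)
CPUYZ@0: {A} ∪ {G,T} = {A,G,T} (union, +1)
CU@1: {C} ∩ {C} = {C} (intersection, +0)
CUZ@1: {C} ∪ {A} = {A,C} (union, +1)
PY@1: {A} ∩ {A} = {A} (intersection, +0)
CPUYZ@1: {A,C} ∩ {A} = {A} (intersection, +0)
CU@2: {T} ∪ {A} = {A,T} (union, +1)
CUZ@2: {A,T} ∪ {G} = {A,G,T} (union, +1)
PY@2: {T} ∪ {C} = {C,T} (union, +1)
CPUYZ@2: {A,G,T} ∩ {C,T} = {T} (intersection, +0)
CU@3: {T} ∪ {A} = {A,T} (union, +1)
CUZ@3: {A,T} ∩ {A} = {A} (intersection, +0)
PY@3: {A} ∪ {C} = {A,C} (union, +1)
CPUYZ@3: {A} ∩ {A,C} = {A} (intersection, +0)
per-site changes: [3, 1, 3, 2]; total = 9

2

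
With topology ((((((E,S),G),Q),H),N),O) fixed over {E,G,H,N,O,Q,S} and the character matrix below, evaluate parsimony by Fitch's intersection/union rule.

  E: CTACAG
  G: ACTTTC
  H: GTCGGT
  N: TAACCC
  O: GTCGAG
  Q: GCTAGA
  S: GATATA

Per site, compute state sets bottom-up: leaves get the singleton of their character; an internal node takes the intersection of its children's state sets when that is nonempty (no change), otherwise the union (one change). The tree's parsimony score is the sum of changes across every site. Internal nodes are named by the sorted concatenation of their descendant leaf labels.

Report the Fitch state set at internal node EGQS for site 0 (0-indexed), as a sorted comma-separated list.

G

ES@0: {C} ∪ {G} = {C,G} (union, +1)
EGS@0: {C,G} ∪ {A} = {A,C,G} (union, +1)
EGQS@0: {A,C,G} ∩ {G} = {G} (intersection, +0)
EGHQS@0: {G} ∩ {G} = {G} (intersection, +0)
EGHNQS@0: {G} ∪ {T} = {G,T} (union, +1)
EGHNOQS@0: {G,T} ∩ {G} = {G} (intersection, +0)
ES@1: {T} ∪ {A} = {A,T} (union, +1)
EGS@1: {A,T} ∪ {C} = {A,C,T} (union, +1)
EGQS@1: {A,C,T} ∩ {C} = {C} (intersection, +0)
EGHQS@1: {C} ∪ {T} = {C,T} (union, +1)
EGHNQS@1: {C,T} ∪ {A} = {A,C,T} (union, +1)
EGHNOQS@1: {A,C,T} ∩ {T} = {T} (intersection, +0)
ES@2: {A} ∪ {T} = {A,T} (union, +1)
EGS@2: {A,T} ∩ {T} = {T} (intersection, +0)
EGQS@2: {T} ∩ {T} = {T} (intersection, +0)
EGHQS@2: {T} ∪ {C} = {C,T} (union, +1)
EGHNQS@2: {C,T} ∪ {A} = {A,C,T} (union, +1)
EGHNOQS@2: {A,C,T} ∩ {C} = {C} (intersection, +0)
ES@3: {C} ∪ {A} = {A,C} (union, +1)
EGS@3: {A,C} ∪ {T} = {A,C,T} (union, +1)
EGQS@3: {A,C,T} ∩ {A} = {A} (intersection, +0)
EGHQS@3: {A} ∪ {G} = {A,G} (union, +1)
EGHNQS@3: {A,G} ∪ {C} = {A,C,G} (union, +1)
EGHNOQS@3: {A,C,G} ∩ {G} = {G} (intersection, +0)
ES@4: {A} ∪ {T} = {A,T} (union, +1)
EGS@4: {A,T} ∩ {T} = {T} (intersection, +0)
EGQS@4: {T} ∪ {G} = {G,T} (union, +1)
EGHQS@4: {G,T} ∩ {G} = {G} (intersection, +0)
EGHNQS@4: {G} ∪ {C} = {C,G} (union, +1)
EGHNOQS@4: {C,G} ∪ {A} = {A,C,G} (union, +1)
ES@5: {G} ∪ {A} = {A,G} (union, +1)
EGS@5: {A,G} ∪ {C} = {A,C,G} (union, +1)
EGQS@5: {A,C,G} ∩ {A} = {A} (intersection, +0)
EGHQS@5: {A} ∪ {T} = {A,T} (union, +1)
EGHNQS@5: {A,T} ∪ {C} = {A,C,T} (union, +1)
EGHNOQS@5: {A,C,T} ∪ {G} = {A,C,G,T} (union, +1)
per-site changes: [3, 4, 3, 4, 4, 5]; total = 23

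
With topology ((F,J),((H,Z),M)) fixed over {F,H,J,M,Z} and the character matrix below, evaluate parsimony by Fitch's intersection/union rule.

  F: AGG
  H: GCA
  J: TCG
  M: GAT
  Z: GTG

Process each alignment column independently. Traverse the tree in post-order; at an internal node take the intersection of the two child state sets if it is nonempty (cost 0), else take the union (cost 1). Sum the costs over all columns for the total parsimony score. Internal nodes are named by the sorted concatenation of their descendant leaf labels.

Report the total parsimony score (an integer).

[col 0] FJ: children F:{A}, J:{T} ∪→ {A,T}; cost 1
[col 0] HZ: children H:{G}, Z:{G} ∩→ {G}; cost 0
[col 0] HMZ: children HZ:{G}, M:{G} ∩→ {G}; cost 0
[col 0] FHJMZ: children FJ:{A,T}, HMZ:{G} ∪→ {A,G,T}; cost 1
[col 1] FJ: children F:{G}, J:{C} ∪→ {C,G}; cost 1
[col 1] HZ: children H:{C}, Z:{T} ∪→ {C,T}; cost 1
[col 1] HMZ: children HZ:{C,T}, M:{A} ∪→ {A,C,T}; cost 1
[col 1] FHJMZ: children FJ:{C,G}, HMZ:{A,C,T} ∩→ {C}; cost 0
[col 2] FJ: children F:{G}, J:{G} ∩→ {G}; cost 0
[col 2] HZ: children H:{A}, Z:{G} ∪→ {A,G}; cost 1
[col 2] HMZ: children HZ:{A,G}, M:{T} ∪→ {A,G,T}; cost 1
[col 2] FHJMZ: children FJ:{G}, HMZ:{A,G,T} ∩→ {G}; cost 0
per-site changes: [2, 3, 2]; total = 7

7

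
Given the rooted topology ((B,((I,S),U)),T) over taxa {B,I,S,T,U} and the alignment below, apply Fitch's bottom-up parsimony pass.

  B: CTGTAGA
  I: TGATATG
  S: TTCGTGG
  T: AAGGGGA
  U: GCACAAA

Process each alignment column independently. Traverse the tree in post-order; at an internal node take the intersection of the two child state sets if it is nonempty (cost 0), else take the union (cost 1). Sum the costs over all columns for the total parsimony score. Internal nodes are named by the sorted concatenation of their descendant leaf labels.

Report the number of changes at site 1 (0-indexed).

IS@0: {T} ∩ {T} = {T} (intersection, +0)
ISU@0: {T} ∪ {G} = {G,T} (union, +1)
BISU@0: {C} ∪ {G,T} = {C,G,T} (union, +1)
BISTU@0: {C,G,T} ∪ {A} = {A,C,G,T} (union, +1)
IS@1: {G} ∪ {T} = {G,T} (union, +1)
ISU@1: {G,T} ∪ {C} = {C,G,T} (union, +1)
BISU@1: {T} ∩ {C,G,T} = {T} (intersection, +0)
BISTU@1: {T} ∪ {A} = {A,T} (union, +1)
IS@2: {A} ∪ {C} = {A,C} (union, +1)
ISU@2: {A,C} ∩ {A} = {A} (intersection, +0)
BISU@2: {G} ∪ {A} = {A,G} (union, +1)
BISTU@2: {A,G} ∩ {G} = {G} (intersection, +0)
IS@3: {T} ∪ {G} = {G,T} (union, +1)
ISU@3: {G,T} ∪ {C} = {C,G,T} (union, +1)
BISU@3: {T} ∩ {C,G,T} = {T} (intersection, +0)
BISTU@3: {T} ∪ {G} = {G,T} (union, +1)
IS@4: {A} ∪ {T} = {A,T} (union, +1)
ISU@4: {A,T} ∩ {A} = {A} (intersection, +0)
BISU@4: {A} ∩ {A} = {A} (intersection, +0)
BISTU@4: {A} ∪ {G} = {A,G} (union, +1)
IS@5: {T} ∪ {G} = {G,T} (union, +1)
ISU@5: {G,T} ∪ {A} = {A,G,T} (union, +1)
BISU@5: {G} ∩ {A,G,T} = {G} (intersection, +0)
BISTU@5: {G} ∩ {G} = {G} (intersection, +0)
IS@6: {G} ∩ {G} = {G} (intersection, +0)
ISU@6: {G} ∪ {A} = {A,G} (union, +1)
BISU@6: {A} ∩ {A,G} = {A} (intersection, +0)
BISTU@6: {A} ∩ {A} = {A} (intersection, +0)
per-site changes: [3, 3, 2, 3, 2, 2, 1]; total = 16

3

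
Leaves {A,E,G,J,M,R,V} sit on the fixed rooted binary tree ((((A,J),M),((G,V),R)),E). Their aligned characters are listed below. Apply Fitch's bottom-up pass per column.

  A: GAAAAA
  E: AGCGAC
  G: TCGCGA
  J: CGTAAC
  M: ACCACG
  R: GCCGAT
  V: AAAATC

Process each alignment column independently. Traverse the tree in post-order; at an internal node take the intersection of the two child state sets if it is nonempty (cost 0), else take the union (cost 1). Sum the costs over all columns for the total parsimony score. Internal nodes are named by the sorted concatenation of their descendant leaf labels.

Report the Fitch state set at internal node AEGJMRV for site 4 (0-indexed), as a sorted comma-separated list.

A

site 0, node AJ: A={G} ∪ J={C} → {C,G} (+1)
site 0, node AJM: AJ={C,G} ∪ M={A} → {A,C,G} (+1)
site 0, node GV: G={T} ∪ V={A} → {A,T} (+1)
site 0, node GRV: GV={A,T} ∪ R={G} → {A,G,T} (+1)
site 0, node AGJMRV: AJM={A,C,G} ∩ GRV={A,G,T} → {A,G} (+0)
site 0, node AEGJMRV: AGJMRV={A,G} ∩ E={A} → {A} (+0)
site 1, node AJ: A={A} ∪ J={G} → {A,G} (+1)
site 1, node AJM: AJ={A,G} ∪ M={C} → {A,C,G} (+1)
site 1, node GV: G={C} ∪ V={A} → {A,C} (+1)
site 1, node GRV: GV={A,C} ∩ R={C} → {C} (+0)
site 1, node AGJMRV: AJM={A,C,G} ∩ GRV={C} → {C} (+0)
site 1, node AEGJMRV: AGJMRV={C} ∪ E={G} → {C,G} (+1)
site 2, node AJ: A={A} ∪ J={T} → {A,T} (+1)
site 2, node AJM: AJ={A,T} ∪ M={C} → {A,C,T} (+1)
site 2, node GV: G={G} ∪ V={A} → {A,G} (+1)
site 2, node GRV: GV={A,G} ∪ R={C} → {A,C,G} (+1)
site 2, node AGJMRV: AJM={A,C,T} ∩ GRV={A,C,G} → {A,C} (+0)
site 2, node AEGJMRV: AGJMRV={A,C} ∩ E={C} → {C} (+0)
site 3, node AJ: A={A} ∩ J={A} → {A} (+0)
site 3, node AJM: AJ={A} ∩ M={A} → {A} (+0)
site 3, node GV: G={C} ∪ V={A} → {A,C} (+1)
site 3, node GRV: GV={A,C} ∪ R={G} → {A,C,G} (+1)
site 3, node AGJMRV: AJM={A} ∩ GRV={A,C,G} → {A} (+0)
site 3, node AEGJMRV: AGJMRV={A} ∪ E={G} → {A,G} (+1)
site 4, node AJ: A={A} ∩ J={A} → {A} (+0)
site 4, node AJM: AJ={A} ∪ M={C} → {A,C} (+1)
site 4, node GV: G={G} ∪ V={T} → {G,T} (+1)
site 4, node GRV: GV={G,T} ∪ R={A} → {A,G,T} (+1)
site 4, node AGJMRV: AJM={A,C} ∩ GRV={A,G,T} → {A} (+0)
site 4, node AEGJMRV: AGJMRV={A} ∩ E={A} → {A} (+0)
site 5, node AJ: A={A} ∪ J={C} → {A,C} (+1)
site 5, node AJM: AJ={A,C} ∪ M={G} → {A,C,G} (+1)
site 5, node GV: G={A} ∪ V={C} → {A,C} (+1)
site 5, node GRV: GV={A,C} ∪ R={T} → {A,C,T} (+1)
site 5, node AGJMRV: AJM={A,C,G} ∩ GRV={A,C,T} → {A,C} (+0)
site 5, node AEGJMRV: AGJMRV={A,C} ∩ E={C} → {C} (+0)
per-site changes: [4, 4, 4, 3, 3, 4]; total = 22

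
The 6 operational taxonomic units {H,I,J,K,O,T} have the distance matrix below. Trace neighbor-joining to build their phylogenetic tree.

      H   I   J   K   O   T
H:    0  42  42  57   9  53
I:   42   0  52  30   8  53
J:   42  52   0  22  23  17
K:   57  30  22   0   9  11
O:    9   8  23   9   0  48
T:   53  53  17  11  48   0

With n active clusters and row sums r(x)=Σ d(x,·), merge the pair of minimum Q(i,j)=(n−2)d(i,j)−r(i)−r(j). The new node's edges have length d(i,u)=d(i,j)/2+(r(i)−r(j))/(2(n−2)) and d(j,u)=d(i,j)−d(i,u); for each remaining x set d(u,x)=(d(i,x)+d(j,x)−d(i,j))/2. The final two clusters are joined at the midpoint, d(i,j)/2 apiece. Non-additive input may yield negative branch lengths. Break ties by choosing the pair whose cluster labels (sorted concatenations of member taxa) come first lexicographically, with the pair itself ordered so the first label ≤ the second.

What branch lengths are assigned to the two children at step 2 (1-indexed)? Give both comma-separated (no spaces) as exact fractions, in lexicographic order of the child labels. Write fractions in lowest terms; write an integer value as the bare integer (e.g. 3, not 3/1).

iteration 1: select J,T (d=17, Q=-270); attach at lengths (21/4, 47/4); label the merged cluster JT
  updated: d(H,JT)=39, d(I,JT)=44, d(JT,K)=8, d(JT,O)=27
iteration 2: select JT,K (d=8, Q=-198); attach at lengths (19/3, 5/3); label the merged cluster JKT
  updated: d(H,JKT)=44, d(I,JKT)=33, d(JKT,O)=14
iteration 3: select H,O (d=9, Q=-108); attach at lengths (41/2, -23/2); label the merged cluster HO
  updated: d(HO,I)=41/2, d(HO,JKT)=49/2
iteration 4: select HO,I (d=41/2, Q=-78); attach at lengths (6, 29/2); label the merged cluster HIO
  updated: d(HIO,JKT)=37/2
iteration 5: select HIO,JKT (d=37/2); attach at lengths (37/4, 37/4); label the merged cluster HIJKOT
final tree: (((H:41/2,O:-23/2):6,I:29/2):37/4,((J:21/4,T:47/4):19/3,K:5/3):37/4)
total length: 73

19/3,5/3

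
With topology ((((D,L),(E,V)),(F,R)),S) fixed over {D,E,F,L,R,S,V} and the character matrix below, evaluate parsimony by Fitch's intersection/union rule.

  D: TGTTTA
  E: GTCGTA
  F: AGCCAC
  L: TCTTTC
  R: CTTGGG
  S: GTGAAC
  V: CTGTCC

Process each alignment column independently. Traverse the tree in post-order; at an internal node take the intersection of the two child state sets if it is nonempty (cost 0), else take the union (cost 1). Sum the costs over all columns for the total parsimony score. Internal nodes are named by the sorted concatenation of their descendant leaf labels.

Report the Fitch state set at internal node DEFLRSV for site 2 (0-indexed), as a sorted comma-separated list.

C,G,T

DL@0: {T} ∩ {T} = {T} (intersection, +0)
EV@0: {G} ∪ {C} = {C,G} (union, +1)
DELV@0: {T} ∪ {C,G} = {C,G,T} (union, +1)
FR@0: {A} ∪ {C} = {A,C} (union, +1)
DEFLRV@0: {C,G,T} ∩ {A,C} = {C} (intersection, +0)
DEFLRSV@0: {C} ∪ {G} = {C,G} (union, +1)
DL@1: {G} ∪ {C} = {C,G} (union, +1)
EV@1: {T} ∩ {T} = {T} (intersection, +0)
DELV@1: {C,G} ∪ {T} = {C,G,T} (union, +1)
FR@1: {G} ∪ {T} = {G,T} (union, +1)
DEFLRV@1: {C,G,T} ∩ {G,T} = {G,T} (intersection, +0)
DEFLRSV@1: {G,T} ∩ {T} = {T} (intersection, +0)
DL@2: {T} ∩ {T} = {T} (intersection, +0)
EV@2: {C} ∪ {G} = {C,G} (union, +1)
DELV@2: {T} ∪ {C,G} = {C,G,T} (union, +1)
FR@2: {C} ∪ {T} = {C,T} (union, +1)
DEFLRV@2: {C,G,T} ∩ {C,T} = {C,T} (intersection, +0)
DEFLRSV@2: {C,T} ∪ {G} = {C,G,T} (union, +1)
DL@3: {T} ∩ {T} = {T} (intersection, +0)
EV@3: {G} ∪ {T} = {G,T} (union, +1)
DELV@3: {T} ∩ {G,T} = {T} (intersection, +0)
FR@3: {C} ∪ {G} = {C,G} (union, +1)
DEFLRV@3: {T} ∪ {C,G} = {C,G,T} (union, +1)
DEFLRSV@3: {C,G,T} ∪ {A} = {A,C,G,T} (union, +1)
DL@4: {T} ∩ {T} = {T} (intersection, +0)
EV@4: {T} ∪ {C} = {C,T} (union, +1)
DELV@4: {T} ∩ {C,T} = {T} (intersection, +0)
FR@4: {A} ∪ {G} = {A,G} (union, +1)
DEFLRV@4: {T} ∪ {A,G} = {A,G,T} (union, +1)
DEFLRSV@4: {A,G,T} ∩ {A} = {A} (intersection, +0)
DL@5: {A} ∪ {C} = {A,C} (union, +1)
EV@5: {A} ∪ {C} = {A,C} (union, +1)
DELV@5: {A,C} ∩ {A,C} = {A,C} (intersection, +0)
FR@5: {C} ∪ {G} = {C,G} (union, +1)
DEFLRV@5: {A,C} ∩ {C,G} = {C} (intersection, +0)
DEFLRSV@5: {C} ∩ {C} = {C} (intersection, +0)
per-site changes: [4, 3, 4, 4, 3, 3]; total = 21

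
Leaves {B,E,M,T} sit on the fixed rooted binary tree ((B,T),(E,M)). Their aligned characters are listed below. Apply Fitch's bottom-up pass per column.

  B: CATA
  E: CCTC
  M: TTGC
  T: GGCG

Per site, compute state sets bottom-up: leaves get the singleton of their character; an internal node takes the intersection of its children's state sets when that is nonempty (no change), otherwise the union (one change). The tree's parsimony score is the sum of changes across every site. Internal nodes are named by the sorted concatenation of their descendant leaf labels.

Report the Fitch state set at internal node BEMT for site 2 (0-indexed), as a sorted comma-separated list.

T

[col 0] BT: children B:{C}, T:{G} ∪→ {C,G}; cost 1
[col 0] EM: children E:{C}, M:{T} ∪→ {C,T}; cost 1
[col 0] BEMT: children BT:{C,G}, EM:{C,T} ∩→ {C}; cost 0
[col 1] BT: children B:{A}, T:{G} ∪→ {A,G}; cost 1
[col 1] EM: children E:{C}, M:{T} ∪→ {C,T}; cost 1
[col 1] BEMT: children BT:{A,G}, EM:{C,T} ∪→ {A,C,G,T}; cost 1
[col 2] BT: children B:{T}, T:{C} ∪→ {C,T}; cost 1
[col 2] EM: children E:{T}, M:{G} ∪→ {G,T}; cost 1
[col 2] BEMT: children BT:{C,T}, EM:{G,T} ∩→ {T}; cost 0
[col 3] BT: children B:{A}, T:{G} ∪→ {A,G}; cost 1
[col 3] EM: children E:{C}, M:{C} ∩→ {C}; cost 0
[col 3] BEMT: children BT:{A,G}, EM:{C} ∪→ {A,C,G}; cost 1
per-site changes: [2, 3, 2, 2]; total = 9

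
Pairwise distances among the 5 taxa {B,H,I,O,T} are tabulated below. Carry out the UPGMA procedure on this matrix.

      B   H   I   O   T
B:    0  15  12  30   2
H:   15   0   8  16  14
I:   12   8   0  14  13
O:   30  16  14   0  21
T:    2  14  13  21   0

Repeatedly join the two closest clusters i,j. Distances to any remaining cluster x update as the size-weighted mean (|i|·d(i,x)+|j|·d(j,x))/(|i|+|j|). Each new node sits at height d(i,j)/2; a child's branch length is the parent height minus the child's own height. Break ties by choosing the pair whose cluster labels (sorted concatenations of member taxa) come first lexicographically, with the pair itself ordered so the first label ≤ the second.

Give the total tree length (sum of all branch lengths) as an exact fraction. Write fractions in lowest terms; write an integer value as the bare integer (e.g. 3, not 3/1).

32

step 1: merge (B,T) at d=2; branch lengths B→1, T→1; new cluster BT
  updated: d(BT,H)=29/2, d(BT,I)=25/2, d(BT,O)=51/2
step 2: merge (H,I) at d=8; branch lengths H→4, I→4; new cluster HI
  updated: d(BT,HI)=27/2, d(HI,O)=15
step 3: merge (BT,HI) at d=27/2; branch lengths BT→23/4, HI→11/4; new cluster BHIT
  updated: d(BHIT,O)=81/4
step 4: merge (BHIT,O) at d=81/4; branch lengths BHIT→27/8, O→81/8; new cluster BHIOT
final tree: (((B:1,T:1):23/4,(H:4,I:4):11/4):27/8,O:81/8)
total length: 32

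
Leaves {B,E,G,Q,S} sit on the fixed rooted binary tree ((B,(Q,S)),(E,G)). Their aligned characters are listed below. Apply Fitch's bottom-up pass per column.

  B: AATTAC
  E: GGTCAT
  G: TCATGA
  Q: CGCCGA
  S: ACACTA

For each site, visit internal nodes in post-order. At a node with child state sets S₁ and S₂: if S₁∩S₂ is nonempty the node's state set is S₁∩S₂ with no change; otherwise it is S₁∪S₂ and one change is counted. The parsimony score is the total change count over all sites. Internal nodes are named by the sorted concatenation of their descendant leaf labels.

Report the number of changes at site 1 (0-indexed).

3

site 0, node QS: Q={C} ∪ S={A} → {A,C} (+1)
site 0, node BQS: B={A} ∩ QS={A,C} → {A} (+0)
site 0, node EG: E={G} ∪ G={T} → {G,T} (+1)
site 0, node BEGQS: BQS={A} ∪ EG={G,T} → {A,G,T} (+1)
site 1, node QS: Q={G} ∪ S={C} → {C,G} (+1)
site 1, node BQS: B={A} ∪ QS={C,G} → {A,C,G} (+1)
site 1, node EG: E={G} ∪ G={C} → {C,G} (+1)
site 1, node BEGQS: BQS={A,C,G} ∩ EG={C,G} → {C,G} (+0)
site 2, node QS: Q={C} ∪ S={A} → {A,C} (+1)
site 2, node BQS: B={T} ∪ QS={A,C} → {A,C,T} (+1)
site 2, node EG: E={T} ∪ G={A} → {A,T} (+1)
site 2, node BEGQS: BQS={A,C,T} ∩ EG={A,T} → {A,T} (+0)
site 3, node QS: Q={C} ∩ S={C} → {C} (+0)
site 3, node BQS: B={T} ∪ QS={C} → {C,T} (+1)
site 3, node EG: E={C} ∪ G={T} → {C,T} (+1)
site 3, node BEGQS: BQS={C,T} ∩ EG={C,T} → {C,T} (+0)
site 4, node QS: Q={G} ∪ S={T} → {G,T} (+1)
site 4, node BQS: B={A} ∪ QS={G,T} → {A,G,T} (+1)
site 4, node EG: E={A} ∪ G={G} → {A,G} (+1)
site 4, node BEGQS: BQS={A,G,T} ∩ EG={A,G} → {A,G} (+0)
site 5, node QS: Q={A} ∩ S={A} → {A} (+0)
site 5, node BQS: B={C} ∪ QS={A} → {A,C} (+1)
site 5, node EG: E={T} ∪ G={A} → {A,T} (+1)
site 5, node BEGQS: BQS={A,C} ∩ EG={A,T} → {A} (+0)
per-site changes: [3, 3, 3, 2, 3, 2]; total = 16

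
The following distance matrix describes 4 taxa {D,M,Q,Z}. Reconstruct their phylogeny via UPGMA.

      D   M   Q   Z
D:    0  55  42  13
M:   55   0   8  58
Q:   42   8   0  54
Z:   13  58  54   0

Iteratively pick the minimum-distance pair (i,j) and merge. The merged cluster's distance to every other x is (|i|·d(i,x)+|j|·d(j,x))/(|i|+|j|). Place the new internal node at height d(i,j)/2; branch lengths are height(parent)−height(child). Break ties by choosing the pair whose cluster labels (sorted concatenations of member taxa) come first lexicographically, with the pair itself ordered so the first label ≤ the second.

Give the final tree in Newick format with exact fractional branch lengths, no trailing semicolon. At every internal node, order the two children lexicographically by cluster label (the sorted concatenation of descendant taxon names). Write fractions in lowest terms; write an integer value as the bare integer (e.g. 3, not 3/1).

((D:13/2,Z:13/2):157/8,(M:4,Q:4):177/8)

1. join M+Q (d=8) ⇒ MQ; edges |M|=4, |Q|=4
  updated: d(D,MQ)=97/2, d(MQ,Z)=56
2. join D+Z (d=13) ⇒ DZ; edges |D|=13/2, |Z|=13/2
  updated: d(DZ,MQ)=209/4
3. join DZ+MQ (d=209/4) ⇒ DMQZ; edges |DZ|=157/8, |MQ|=177/8
final tree: ((D:13/2,Z:13/2):157/8,(M:4,Q:4):177/8)
total length: 251/4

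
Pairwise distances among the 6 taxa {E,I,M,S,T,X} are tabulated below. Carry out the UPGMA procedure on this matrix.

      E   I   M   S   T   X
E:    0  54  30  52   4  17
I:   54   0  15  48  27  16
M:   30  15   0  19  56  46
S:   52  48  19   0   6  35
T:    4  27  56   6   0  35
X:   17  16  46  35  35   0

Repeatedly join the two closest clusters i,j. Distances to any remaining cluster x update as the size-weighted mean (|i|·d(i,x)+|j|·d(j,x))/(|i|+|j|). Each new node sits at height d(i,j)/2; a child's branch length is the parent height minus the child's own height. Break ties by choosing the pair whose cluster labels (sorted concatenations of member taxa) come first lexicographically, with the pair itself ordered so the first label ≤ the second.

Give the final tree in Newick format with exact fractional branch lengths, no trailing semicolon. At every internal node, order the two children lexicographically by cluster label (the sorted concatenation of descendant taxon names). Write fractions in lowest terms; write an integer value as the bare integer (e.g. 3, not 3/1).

((((E:2,T:2):11,X:13):5/2,S:31/2):3,(I:15/2,M:15/2):11)

iteration 1: select E,T (d=4); attach at lengths (2, 2); label the merged cluster ET
  updated: d(ET,I)=81/2, d(ET,M)=43, d(ET,S)=29, d(ET,X)=26
iteration 2: select I,M (d=15); attach at lengths (15/2, 15/2); label the merged cluster IM
  updated: d(ET,IM)=167/4, d(IM,S)=67/2, d(IM,X)=31
iteration 3: select ET,X (d=26); attach at lengths (11, 13); label the merged cluster ETX
  updated: d(ETX,IM)=229/6, d(ETX,S)=31
iteration 4: select ETX,S (d=31); attach at lengths (5/2, 31/2); label the merged cluster ESTX
  updated: d(ESTX,IM)=37
iteration 5: select ESTX,IM (d=37); attach at lengths (3, 11); label the merged cluster EIMSTX
final tree: ((((E:2,T:2):11,X:13):5/2,S:31/2):3,(I:15/2,M:15/2):11)
total length: 75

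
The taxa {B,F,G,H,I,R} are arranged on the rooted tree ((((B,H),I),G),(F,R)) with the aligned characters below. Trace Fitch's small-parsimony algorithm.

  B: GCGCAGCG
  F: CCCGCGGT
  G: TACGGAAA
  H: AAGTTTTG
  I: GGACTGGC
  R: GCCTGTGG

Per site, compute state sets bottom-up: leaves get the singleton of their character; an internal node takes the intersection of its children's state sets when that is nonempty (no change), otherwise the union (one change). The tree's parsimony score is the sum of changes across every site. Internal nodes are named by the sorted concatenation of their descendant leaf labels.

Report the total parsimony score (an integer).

[col 0] BH: children B:{G}, H:{A} ∪→ {A,G}; cost 1
[col 0] BHI: children BH:{A,G}, I:{G} ∩→ {G}; cost 0
[col 0] BGHI: children BHI:{G}, G:{T} ∪→ {G,T}; cost 1
[col 0] FR: children F:{C}, R:{G} ∪→ {C,G}; cost 1
[col 0] BFGHIR: children BGHI:{G,T}, FR:{C,G} ∩→ {G}; cost 0
[col 1] BH: children B:{C}, H:{A} ∪→ {A,C}; cost 1
[col 1] BHI: children BH:{A,C}, I:{G} ∪→ {A,C,G}; cost 1
[col 1] BGHI: children BHI:{A,C,G}, G:{A} ∩→ {A}; cost 0
[col 1] FR: children F:{C}, R:{C} ∩→ {C}; cost 0
[col 1] BFGHIR: children BGHI:{A}, FR:{C} ∪→ {A,C}; cost 1
[col 2] BH: children B:{G}, H:{G} ∩→ {G}; cost 0
[col 2] BHI: children BH:{G}, I:{A} ∪→ {A,G}; cost 1
[col 2] BGHI: children BHI:{A,G}, G:{C} ∪→ {A,C,G}; cost 1
[col 2] FR: children F:{C}, R:{C} ∩→ {C}; cost 0
[col 2] BFGHIR: children BGHI:{A,C,G}, FR:{C} ∩→ {C}; cost 0
[col 3] BH: children B:{C}, H:{T} ∪→ {C,T}; cost 1
[col 3] BHI: children BH:{C,T}, I:{C} ∩→ {C}; cost 0
[col 3] BGHI: children BHI:{C}, G:{G} ∪→ {C,G}; cost 1
[col 3] FR: children F:{G}, R:{T} ∪→ {G,T}; cost 1
[col 3] BFGHIR: children BGHI:{C,G}, FR:{G,T} ∩→ {G}; cost 0
[col 4] BH: children B:{A}, H:{T} ∪→ {A,T}; cost 1
[col 4] BHI: children BH:{A,T}, I:{T} ∩→ {T}; cost 0
[col 4] BGHI: children BHI:{T}, G:{G} ∪→ {G,T}; cost 1
[col 4] FR: children F:{C}, R:{G} ∪→ {C,G}; cost 1
[col 4] BFGHIR: children BGHI:{G,T}, FR:{C,G} ∩→ {G}; cost 0
[col 5] BH: children B:{G}, H:{T} ∪→ {G,T}; cost 1
[col 5] BHI: children BH:{G,T}, I:{G} ∩→ {G}; cost 0
[col 5] BGHI: children BHI:{G}, G:{A} ∪→ {A,G}; cost 1
[col 5] FR: children F:{G}, R:{T} ∪→ {G,T}; cost 1
[col 5] BFGHIR: children BGHI:{A,G}, FR:{G,T} ∩→ {G}; cost 0
[col 6] BH: children B:{C}, H:{T} ∪→ {C,T}; cost 1
[col 6] BHI: children BH:{C,T}, I:{G} ∪→ {C,G,T}; cost 1
[col 6] BGHI: children BHI:{C,G,T}, G:{A} ∪→ {A,C,G,T}; cost 1
[col 6] FR: children F:{G}, R:{G} ∩→ {G}; cost 0
[col 6] BFGHIR: children BGHI:{A,C,G,T}, FR:{G} ∩→ {G}; cost 0
[col 7] BH: children B:{G}, H:{G} ∩→ {G}; cost 0
[col 7] BHI: children BH:{G}, I:{C} ∪→ {C,G}; cost 1
[col 7] BGHI: children BHI:{C,G}, G:{A} ∪→ {A,C,G}; cost 1
[col 7] FR: children F:{T}, R:{G} ∪→ {G,T}; cost 1
[col 7] BFGHIR: children BGHI:{A,C,G}, FR:{G,T} ∩→ {G}; cost 0
per-site changes: [3, 3, 2, 3, 3, 3, 3, 3]; total = 23

23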